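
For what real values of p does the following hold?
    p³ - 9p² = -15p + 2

Rearrange: p³ - 9p² + 15p - 2 = 0.
Possible rational roots are divisors of -2. Testing p = 2 gives 0, so (p - 2) is a factor.
Divide: p³ - 9p² + 15p - 2 = (p - 2)(p² - 7p + 1).
Apply the quadratic formula to p² - 7p + 1 = 0: p = (7 ± √45)/2, i.e. p ≈ 6.8541 or p ≈ 0.1459.

p = 0.1459 or p = 2 or p = 6.8541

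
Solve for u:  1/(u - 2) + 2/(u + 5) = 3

Multiply both sides by (u - 2)(u + 5):
(u + 5) + 2(u - 2) = 3(u - 2)(u + 5).
Expand and collect terms: 3u^2 + 6u - 31 = 0.
By the quadratic formula, u = (-6 +/- sqrt(408)) / 6, so u ~= 2.3665 or u ~= -4.3665.
Neither value makes a denominator zero (u != 2, u != -5), so both are valid.

u = -4.3665 or u = 2.3665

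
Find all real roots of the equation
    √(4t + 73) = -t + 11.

Square both sides: 4t + 73 = (-t + 11)².
Expand and rearrange: t² - 26t + 48 = 0.
Solving gives t = 24 or t = 2.
Check each candidate in the original equation:
  t = 24: √(169) = 13, while -t + 11 = -13 — extraneous.
  t = 2: √(81) = 9, while -t + 11 = 9 — valid.

t = 2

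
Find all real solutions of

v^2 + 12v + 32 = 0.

Factor: (v + 8)(v + 4) = 0.
So v = -8 or v = -4.

v = -8 or v = -4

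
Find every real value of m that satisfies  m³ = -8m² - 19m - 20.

Rearrange: m³ + 8m² + 19m + 20 = 0.
Possible rational roots are divisors of 20. Testing m = -5 gives 0, so (m + 5) is a factor.
Divide: m³ + 8m² + 19m + 20 = (m + 5)(m² + 3m + 4).
The quadratic m² + 3m + 4 has discriminant -7 < 0, so no further real roots.

m = -5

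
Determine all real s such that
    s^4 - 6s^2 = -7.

s = -2.101 or s = -1.2593 or s = 1.2593 or s = 2.101

Let u = s^2. The equation becomes u^2 - 6u + 7 = 0.
By the quadratic formula, u = sqrt(2) + 3 or u = 3 - sqrt(2).
s^2 = sqrt(2) + 3 gives s = +/-sqrt(sqrt(2) + 3) ~= +/-2.101.
s^2 = 3 - sqrt(2) gives s = +/-sqrt(3 - sqrt(2)) ~= +/-1.2593.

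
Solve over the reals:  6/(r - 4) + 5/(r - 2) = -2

Multiply both sides by (r - 4)(r - 2):
6(r - 2) + 5(r - 4) = -2(r - 4)(r - 2).
Expand and collect terms: -2r^2 + r + 16 = 0.
By the quadratic formula, r = (-1 +/- sqrt(129)) / -4, so r ~= -2.5895 or r ~= 3.0895.
Neither value makes a denominator zero (r != 4, r != 2), so both are valid.

r = -2.5895 or r = 3.0895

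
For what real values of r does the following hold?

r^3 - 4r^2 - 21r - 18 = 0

Possible rational roots are divisors of -18. Testing r = -2 gives 0, so (r + 2) is a factor.
Divide: r^3 - 4r^2 - 21r - 18 = (r + 2)(r^2 - 6r - 9).
Apply the quadratic formula to r^2 - 6r - 9 = 0: r = (6 +/- sqrt(72))/2, i.e. r ~= 7.2426 or r ~= -1.2426.

r = -2 or r = -1.2426 or r = 7.2426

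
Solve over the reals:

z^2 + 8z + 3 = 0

z = -7.6056 or z = -0.3944

Discriminant: (8)^2 - 4*1*3 = 52.
Quadratic formula: z = (-8 +/- sqrt(52)) / 2.
So z = -4 + sqrt(13) ~= -0.3944 or z = -4 - sqrt(13) ~= -7.6056.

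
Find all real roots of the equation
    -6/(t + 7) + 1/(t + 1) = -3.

t = -4.8081 or t = -1.5252

Multiply both sides by (t + 7)(t + 1):
-6(t + 1) + (t + 7) = -3(t + 7)(t + 1).
Expand and collect terms: -3t² - 19t - 22 = 0.
By the quadratic formula, t = (19 ± √97) / -6, so t ≈ -4.8081 or t ≈ -1.5252.
Neither value makes a denominator zero (t ≠ -7, t ≠ -1), so both are valid.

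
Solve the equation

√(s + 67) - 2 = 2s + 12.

Isolate the radical: √(s + 67) = 2s + 14.
Square both sides: s + 67 = (2s + 14)².
Expand and rearrange: 4s² + 55s + 129 = 0.
Solving gives s = -3 or s = -10.75.
Check each candidate in the original equation:
  s = -3: √(64) = 8, while 2s + 14 = 8 — valid.
  s = -10.75: √(56.25) = 7.5, while 2s + 14 = -7.5 — extraneous.

s = -3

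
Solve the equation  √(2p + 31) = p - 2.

Square both sides: 2p + 31 = (p - 2)².
Expand and rearrange: p² - 6p - 27 = 0.
Solving gives p = 9 or p = -3.
Check each candidate in the original equation:
  p = 9: √(49) = 7, while p - 2 = 7 — valid.
  p = -3: √(25) = 5, while p - 2 = -5 — extraneous.

p = 9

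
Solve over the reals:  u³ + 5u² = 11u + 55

u = -5 or u = -3.3166 or u = 3.3166

Rearrange: u³ + 5u² - 11u - 55 = 0.
Possible rational roots are divisors of -55. Testing u = -5 gives 0, so (u + 5) is a factor.
Divide: u³ + 5u² - 11u - 55 = (u + 5)(u² - 11).
Apply the quadratic formula to u² - 11 = 0: u = (0 ± √44)/2, i.e. u ≈ 3.3166 or u ≈ -3.3166.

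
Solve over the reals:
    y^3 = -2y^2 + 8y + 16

y = -2.8284 or y = -2 or y = 2.8284

Rearrange: y^3 + 2y^2 - 8y - 16 = 0.
Possible rational roots are divisors of -16. Testing y = -2 gives 0, so (y + 2) is a factor.
Divide: y^3 + 2y^2 - 8y - 16 = (y + 2)(y^2 - 8).
Apply the quadratic formula to y^2 - 8 = 0: y = (0 +/- sqrt(32))/2, i.e. y ~= 2.8284 or y ~= -2.8284.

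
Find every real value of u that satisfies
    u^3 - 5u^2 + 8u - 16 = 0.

u = 4

Possible rational roots are divisors of -16. Testing u = 4 gives 0, so (u - 4) is a factor.
Divide: u^3 - 5u^2 + 8u - 16 = (u - 4)(u^2 - u + 4).
The quadratic u^2 - u + 4 has discriminant -15 < 0, so no further real roots.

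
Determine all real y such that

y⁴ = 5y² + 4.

Let u = y². The equation becomes u² - 5u - 4 = 0.
By the quadratic formula, u = 5/2 + √(41)/2 or u = 5/2 - √(41)/2.
y² = 5/2 + √(41)/2 gives y = ±√(5/2 + √(41)/2) ≈ ±2.3878.
y² = 5/2 - √(41)/2 < 0 has no real solution.

y = -2.3878 or y = 2.3878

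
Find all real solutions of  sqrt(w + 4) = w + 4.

w = -4 or w = -3

Square both sides: w + 4 = (w + 4)^2.
Expand and rearrange: w^2 + 7w + 12 = 0.
Solving gives w = -3 or w = -4.
Check each candidate in the original equation:
  w = -3: sqrt(1) = 1, while w + 4 = 1 — valid.
  w = -4: sqrt(0) = 0, while w + 4 = 0 — valid.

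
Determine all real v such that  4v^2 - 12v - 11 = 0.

v = -0.7361 or v = 3.7361

Discriminant: (-12)^2 - 4*4*(-11) = 320.
Quadratic formula: v = (12 +/- sqrt(320)) / 8.
So v = 3/2 + sqrt(5) ~= 3.7361 or v = 3/2 - sqrt(5) ~= -0.7361.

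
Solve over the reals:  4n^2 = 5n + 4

n = -0.5542 or n = 1.8042

Rearrange to standard form: 4n^2 - 5n - 4 = 0.
Discriminant: (-5)^2 - 4*4*(-4) = 89.
Quadratic formula: n = (5 +/- sqrt(89)) / 8.
So n = 5/8 + sqrt(89)/8 ~= 1.8042 or n = 5/8 - sqrt(89)/8 ~= -0.5542.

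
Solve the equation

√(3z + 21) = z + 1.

z = 5

Square both sides: 3z + 21 = (z + 1)².
Expand and rearrange: z² - z - 20 = 0.
Solving gives z = 5 or z = -4.
Check each candidate in the original equation:
  z = 5: √(36) = 6, while z + 1 = 6 — valid.
  z = -4: √(9) = 3, while z + 1 = -3 — extraneous.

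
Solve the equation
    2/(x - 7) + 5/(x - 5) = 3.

x = 6 or x = 8.3333

Multiply both sides by (x - 7)(x - 5):
2(x - 5) + 5(x - 7) = 3(x - 7)(x - 5).
Expand and collect terms: 3x^2 - 43x + 150 = 0.
Factor or apply the quadratic formula: x = 8.3333 or x = 6.
Neither value makes a denominator zero (x != 7, x != 5), so both are valid.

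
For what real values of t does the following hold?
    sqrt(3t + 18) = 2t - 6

Square both sides: 3t + 18 = (2t - 6)^2.
Expand and rearrange: 4t^2 - 27t + 18 = 0.
Solving gives t = 6 or t = 0.75.
Check each candidate in the original equation:
  t = 6: sqrt(36) = 6, while 2t - 6 = 6 — valid.
  t = 0.75: sqrt(20.25) = 4.5, while 2t - 6 = -4.5 — extraneous.

t = 6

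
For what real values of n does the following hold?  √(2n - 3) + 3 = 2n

n = 1.5 or n = 2

Isolate the radical: √(2n - 3) = 2n - 3.
Square both sides: 2n - 3 = (2n - 3)².
Expand and rearrange: 4n² - 14n + 12 = 0.
Solving gives n = 2 or n = 1.5.
Check each candidate in the original equation:
  n = 2: √(1) = 1, while 2n - 3 = 1 — valid.
  n = 1.5: √(0) = 0, while 2n - 3 = 0 — valid.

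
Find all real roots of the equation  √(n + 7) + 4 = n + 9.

n = -3

Isolate the radical: √(n + 7) = n + 5.
Square both sides: n + 7 = (n + 5)².
Expand and rearrange: n² + 9n + 18 = 0.
Solving gives n = -3 or n = -6.
Check each candidate in the original equation:
  n = -3: √(4) = 2, while n + 5 = 2 — valid.
  n = -6: √(1) = 1, while n + 5 = -1 — extraneous.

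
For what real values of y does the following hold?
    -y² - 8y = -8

Rearrange to standard form: -y² - 8y + 8 = 0.
Discriminant: (-8)² − 4·(-1)·8 = 96.
Quadratic formula: y = (8 ± √96) / (-2).
So y = -2·√(6) - 4 ≈ -8.899 or y = -4 + 2·√(6) ≈ 0.899.

y = -8.899 or y = 0.899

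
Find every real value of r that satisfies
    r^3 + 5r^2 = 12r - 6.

r = -6.873 or r = 0.873 or r = 1

Rearrange: r^3 + 5r^2 - 12r + 6 = 0.
Possible rational roots are divisors of 6. Testing r = 1 gives 0, so (r - 1) is a factor.
Divide: r^3 + 5r^2 - 12r + 6 = (r - 1)(r^2 + 6r - 6).
Apply the quadratic formula to r^2 + 6r - 6 = 0: r = (-6 +/- sqrt(60))/2, i.e. r ~= 0.873 or r ~= -6.873.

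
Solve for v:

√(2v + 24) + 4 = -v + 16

Isolate the radical: √(2v + 24) = -v + 12.
Square both sides: 2v + 24 = (-v + 12)².
Expand and rearrange: v² - 26v + 120 = 0.
Solving gives v = 20 or v = 6.
Check each candidate in the original equation:
  v = 20: √(64) = 8, while -v + 12 = -8 — extraneous.
  v = 6: √(36) = 6, while -v + 12 = 6 — valid.

v = 6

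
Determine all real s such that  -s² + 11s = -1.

s = -0.0902 or s = 11.0902

Rearrange to standard form: -s² + 11s + 1 = 0.
Discriminant: (11)² − 4·(-1)·1 = 125.
Quadratic formula: s = (-11 ± √125) / (-2).
So s = 11/2 - 5·√(5)/2 ≈ -0.0902 or s = 11/2 + 5·√(5)/2 ≈ 11.0902.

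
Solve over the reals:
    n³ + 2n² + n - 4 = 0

Possible rational roots are divisors of -4. Testing n = 1 gives 0, so (n - 1) is a factor.
Divide: n³ + 2n² + n - 4 = (n - 1)(n² + 3n + 4).
The quadratic n² + 3n + 4 has discriminant -7 < 0, so no further real roots.

n = 1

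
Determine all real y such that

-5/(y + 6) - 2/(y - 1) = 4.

Multiply both sides by (y + 6)(y - 1):
-5(y - 1) - 2(y + 6) = 4(y + 6)(y - 1).
Expand and collect terms: 4y² + 27y - 17 = 0.
By the quadratic formula, y = (-27 ± √1001) / 8, so y ≈ 0.5798 or y ≈ -7.3298.
Neither value makes a denominator zero (y ≠ -6, y ≠ 1), so both are valid.

y = -7.3298 or y = 0.5798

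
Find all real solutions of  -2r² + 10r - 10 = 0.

r = 1.382 or r = 3.618

Discriminant: (10)² − 4·(-2)·(-10) = 20.
Quadratic formula: r = (-10 ± √20) / (-4).
So r = 5/2 - √(5)/2 ≈ 1.382 or r = √(5)/2 + 5/2 ≈ 3.618.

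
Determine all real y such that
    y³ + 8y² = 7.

y = -7.8875 or y = -1 or y = 0.8875

Rearrange: y³ + 8y² - 7 = 0.
Possible rational roots are divisors of -7. Testing y = -1 gives 0, so (y + 1) is a factor.
Divide: y³ + 8y² - 7 = (y + 1)(y² + 7y - 7).
Apply the quadratic formula to y² + 7y - 7 = 0: y = (-7 ± √77)/2, i.e. y ≈ 0.8875 or y ≈ -7.8875.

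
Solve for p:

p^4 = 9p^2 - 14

Let u = p^2. The equation becomes u^2 - 9u + 14 = 0.
Factor: (u - 7)(u - 2) = 0, so u = 7 or u = 2.
p^2 = 7 gives p = +/-sqrt(7) ~= +/-2.6458.
p^2 = 2 gives p = +/-sqrt(2) ~= +/-1.4142.

p = -2.6458 or p = -1.4142 or p = 1.4142 or p = 2.6458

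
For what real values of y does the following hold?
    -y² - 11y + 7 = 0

y = -11.6033 or y = 0.6033

Discriminant: (-11)² − 4·(-1)·7 = 149.
Quadratic formula: y = (11 ± √149) / (-2).
So y = -√(149)/2 - 11/2 ≈ -11.6033 or y = -11/2 + √(149)/2 ≈ 0.6033.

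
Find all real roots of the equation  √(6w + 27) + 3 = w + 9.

Isolate the radical: √(6w + 27) = w + 6.
Square both sides: 6w + 27 = (w + 6)².
Expand and rearrange: w² + 6w + 9 = 0.
This gives the repeated root w = -3.
Check in the original equation:
  w = -3: √(9) = 3, while w + 6 = 3 — valid.

w = -3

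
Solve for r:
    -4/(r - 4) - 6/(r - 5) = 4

Multiply both sides by (r - 4)(r - 5):
-4(r - 5) - 6(r - 4) = 4(r - 4)(r - 5).
Expand and collect terms: 4r^2 - 26r + 36 = 0.
Factor or apply the quadratic formula: r = 4.5 or r = 2.
Neither value makes a denominator zero (r != 4, r != 5), so both are valid.

r = 2 or r = 4.5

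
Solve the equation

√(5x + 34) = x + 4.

x = 3

Square both sides: 5x + 34 = (x + 4)².
Expand and rearrange: x² + 3x - 18 = 0.
Solving gives x = 3 or x = -6.
Check each candidate in the original equation:
  x = 3: √(49) = 7, while x + 4 = 7 — valid.
  x = -6: √(4) = 2, while x + 4 = -2 — extraneous.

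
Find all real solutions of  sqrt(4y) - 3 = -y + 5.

Isolate the radical: sqrt(4y) = -y + 8.
Square both sides: 4y = (-y + 8)^2.
Expand and rearrange: y^2 - 20y + 64 = 0.
Solving gives y = 16 or y = 4.
Check each candidate in the original equation:
  y = 16: sqrt(64) = 8, while -y + 8 = -8 — extraneous.
  y = 4: sqrt(16) = 4, while -y + 8 = 4 — valid.

y = 4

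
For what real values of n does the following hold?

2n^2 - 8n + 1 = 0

Discriminant: (-8)^2 - 4*2*1 = 56.
Quadratic formula: n = (8 +/- sqrt(56)) / 4.
So n = sqrt(14)/2 + 2 ~= 3.8708 or n = 2 - sqrt(14)/2 ~= 0.1292.

n = 0.1292 or n = 3.8708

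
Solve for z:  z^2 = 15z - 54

Bring every term to one side: z^2 - 15z + 54 = 0.
Factor: (z - 9)(z - 6) = 0.
So z = 9 or z = 6.

z = 6 or z = 9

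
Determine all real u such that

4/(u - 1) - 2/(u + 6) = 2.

Multiply both sides by (u - 1)(u + 6):
4(u + 6) - 2(u - 1) = 2(u - 1)(u + 6).
Expand and collect terms: 2u^2 + 8u - 38 = 0.
By the quadratic formula, u = (-8 +/- sqrt(368)) / 4, so u ~= 2.7958 or u ~= -6.7958.
Neither value makes a denominator zero (u != 1, u != -6), so both are valid.

u = -6.7958 or u = 2.7958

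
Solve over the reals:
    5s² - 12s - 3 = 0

Discriminant: (-12)² − 4·5·(-3) = 204.
Quadratic formula: s = (12 ± √204) / 10.
So s = 6/5 + √(51)/5 ≈ 2.6283 or s = 6/5 - √(51)/5 ≈ -0.2283.

s = -0.2283 or s = 2.6283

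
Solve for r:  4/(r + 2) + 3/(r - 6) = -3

r = -3.4904 or r = 5.157

Multiply both sides by (r + 2)(r - 6):
4(r - 6) + 3(r + 2) = -3(r + 2)(r - 6).
Expand and collect terms: -3r^2 + 5r + 54 = 0.
By the quadratic formula, r = (-5 +/- sqrt(673)) / -6, so r ~= -3.4904 or r ~= 5.157.
Neither value makes a denominator zero (r != -2, r != 6), so both are valid.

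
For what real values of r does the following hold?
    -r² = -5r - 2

r = -0.3723 or r = 5.3723

Rearrange to standard form: -r² + 5r + 2 = 0.
Discriminant: (5)² − 4·(-1)·2 = 33.
Quadratic formula: r = (-5 ± √33) / (-2).
So r = 5/2 - √(33)/2 ≈ -0.3723 or r = 5/2 + √(33)/2 ≈ 5.3723.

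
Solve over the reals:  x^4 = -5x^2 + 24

x = -1.7321 or x = 1.7321

Let u = x^2. The equation becomes u^2 + 5u - 24 = 0.
Factor: (u + 8)(u - 3) = 0, so u = -8 or u = 3.
x^2 = -8 < 0 has no real solution.
x^2 = 3 gives x = +/-sqrt(3) ~= +/-1.7321.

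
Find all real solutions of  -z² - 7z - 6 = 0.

z = -6 or z = -1

Factor: -1(z + 1)(z + 6) = 0.
So z = -1 or z = -6.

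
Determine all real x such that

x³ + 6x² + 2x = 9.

Rearrange: x³ + 6x² + 2x - 9 = 0.
Possible rational roots are divisors of -9. Testing x = 1 gives 0, so (x - 1) is a factor.
Divide: x³ + 6x² + 2x - 9 = (x - 1)(x² + 7x + 9).
Apply the quadratic formula to x² + 7x + 9 = 0: x = (-7 ± √13)/2, i.e. x ≈ -1.6972 or x ≈ -5.3028.

x = -5.3028 or x = -1.6972 or x = 1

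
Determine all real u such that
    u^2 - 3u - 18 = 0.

u = -3 or u = 6

Factor: (u + 3)(u - 6) = 0.
So u = -3 or u = 6.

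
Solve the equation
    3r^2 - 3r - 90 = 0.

r = -5 or r = 6

Factor: 3(r + 5)(r - 6) = 0.
So r = -5 or r = 6.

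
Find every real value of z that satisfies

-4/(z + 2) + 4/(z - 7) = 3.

z = -3.1789 or z = 8.1789

Multiply both sides by (z + 2)(z - 7):
-4(z - 7) + 4(z + 2) = 3(z + 2)(z - 7).
Expand and collect terms: 3z^2 - 15z - 78 = 0.
By the quadratic formula, z = (15 +/- sqrt(1161)) / 6, so z ~= 8.1789 or z ~= -3.1789.
Neither value makes a denominator zero (z != -2, z != 7), so both are valid.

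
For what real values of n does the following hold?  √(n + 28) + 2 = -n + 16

n = 8

Isolate the radical: √(n + 28) = -n + 14.
Square both sides: n + 28 = (-n + 14)².
Expand and rearrange: n² - 29n + 168 = 0.
Solving gives n = 21 or n = 8.
Check each candidate in the original equation:
  n = 21: √(49) = 7, while -n + 14 = -7 — extraneous.
  n = 8: √(36) = 6, while -n + 14 = 6 — valid.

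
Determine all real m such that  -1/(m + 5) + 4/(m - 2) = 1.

Multiply both sides by (m + 5)(m - 2):
-(m - 2) + 4(m + 5) = (m + 5)(m - 2).
Expand and collect terms: m² - 32 = 0.
By the quadratic formula, m = (0 ± √128) / 2, so m ≈ 5.6569 or m ≈ -5.6569.
Neither value makes a denominator zero (m ≠ -5, m ≠ 2), so both are valid.

m = -5.6569 or m = 5.6569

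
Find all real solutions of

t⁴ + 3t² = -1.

Let u = t². The equation becomes u² + 3u + 1 = 0.
By the quadratic formula, u = -3/2 + √(5)/2 or u = -3/2 - √(5)/2.
t² = -3/2 + √(5)/2 < 0 has no real solution.
t² = -3/2 - √(5)/2 < 0 has no real solution.

No real solutions.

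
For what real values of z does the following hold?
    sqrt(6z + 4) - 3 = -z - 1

z = 0

Isolate the radical: sqrt(6z + 4) = -z + 2.
Square both sides: 6z + 4 = (-z + 2)^2.
Expand and rearrange: z^2 - 10z = 0.
Solving gives z = 10 or z = 0.
Check each candidate in the original equation:
  z = 10: sqrt(64) = 8, while -z + 2 = -8 — extraneous.
  z = 0: sqrt(4) = 2, while -z + 2 = 2 — valid.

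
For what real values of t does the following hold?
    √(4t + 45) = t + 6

Square both sides: 4t + 45 = (t + 6)².
Expand and rearrange: t² + 8t - 9 = 0.
Solving gives t = 1 or t = -9.
Check each candidate in the original equation:
  t = 1: √(49) = 7, while t + 6 = 7 — valid.
  t = -9: √(9) = 3, while t + 6 = -3 — extraneous.

t = 1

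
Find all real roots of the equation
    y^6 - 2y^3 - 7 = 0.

y = -1.2228 or y = 1.5644

Let u = y^3. The equation becomes u^2 - 2u - 7 = 0.
By the quadratic formula, u = 1 + 2*sqrt(2) or u = 1 - 2*sqrt(2).
y^3 = 1 + 2*sqrt(2) gives y = (1 + 2*sqrt(2))^(1/3) ~= 1.5644.
y^3 = 1 - 2*sqrt(2) gives y = -(-1 + 2*sqrt(2))^(1/3) ~= -1.2228.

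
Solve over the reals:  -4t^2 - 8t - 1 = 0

t = -1.866 or t = -0.134

Discriminant: (-8)^2 - 4*(-4)*(-1) = 48.
Quadratic formula: t = (8 +/- sqrt(48)) / (-8).
So t = -1 - sqrt(3)/2 ~= -1.866 or t = -1 + sqrt(3)/2 ~= -0.134.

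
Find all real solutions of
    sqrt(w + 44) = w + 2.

w = 5

Square both sides: w + 44 = (w + 2)^2.
Expand and rearrange: w^2 + 3w - 40 = 0.
Solving gives w = 5 or w = -8.
Check each candidate in the original equation:
  w = 5: sqrt(49) = 7, while w + 2 = 7 — valid.
  w = -8: sqrt(36) = 6, while w + 2 = -6 — extraneous.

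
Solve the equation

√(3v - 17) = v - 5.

Square both sides: 3v - 17 = (v - 5)².
Expand and rearrange: v² - 13v + 42 = 0.
Solving gives v = 7 or v = 6.
Check each candidate in the original equation:
  v = 7: √(4) = 2, while v - 5 = 2 — valid.
  v = 6: √(1) = 1, while v - 5 = 1 — valid.

v = 6 or v = 7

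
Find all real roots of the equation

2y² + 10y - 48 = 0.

y = -8 or y = 3

Factor: 2(y - 3)(y + 8) = 0.
So y = 3 or y = -8.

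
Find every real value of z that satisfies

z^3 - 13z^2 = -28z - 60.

Rearrange: z^3 - 13z^2 + 28z + 60 = 0.
Possible rational roots are divisors of 60. Testing z = 5 gives 0, so (z - 5) is a factor.
Divide: z^3 - 13z^2 + 28z + 60 = (z - 5)(z^2 - 8z - 12).
Apply the quadratic formula to z^2 - 8z - 12 = 0: z = (8 +/- sqrt(112))/2, i.e. z ~= 9.2915 or z ~= -1.2915.

z = -1.2915 or z = 5 or z = 9.2915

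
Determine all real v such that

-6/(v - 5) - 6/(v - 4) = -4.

v = 4.4189 or v = 7.5811

Multiply both sides by (v - 5)(v - 4):
-6(v - 4) - 6(v - 5) = -4(v - 5)(v - 4).
Expand and collect terms: -4v^2 + 48v - 134 = 0.
By the quadratic formula, v = (-48 +/- sqrt(160)) / -8, so v ~= 4.4189 or v ~= 7.5811.
Neither value makes a denominator zero (v != 5, v != 4), so both are valid.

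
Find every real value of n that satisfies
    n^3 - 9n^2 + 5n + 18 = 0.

Possible rational roots are divisors of 18. Testing n = 2 gives 0, so (n - 2) is a factor.
Divide: n^3 - 9n^2 + 5n + 18 = (n - 2)(n^2 - 7n - 9).
Apply the quadratic formula to n^2 - 7n - 9 = 0: n = (7 +/- sqrt(85))/2, i.e. n ~= 8.1098 or n ~= -1.1098.

n = -1.1098 or n = 2 or n = 8.1098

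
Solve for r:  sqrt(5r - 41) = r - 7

r = 9 or r = 10

Square both sides: 5r - 41 = (r - 7)^2.
Expand and rearrange: r^2 - 19r + 90 = 0.
Solving gives r = 10 or r = 9.
Check each candidate in the original equation:
  r = 10: sqrt(9) = 3, while r - 7 = 3 — valid.
  r = 9: sqrt(4) = 2, while r - 7 = 2 — valid.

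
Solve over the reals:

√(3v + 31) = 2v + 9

Square both sides: 3v + 31 = (2v + 9)².
Expand and rearrange: 4v² + 33v + 50 = 0.
Solving gives v = -2 or v = -6.25.
Check each candidate in the original equation:
  v = -2: √(25) = 5, while 2v + 9 = 5 — valid.
  v = -6.25: √(12.25) = 3.5, while 2v + 9 = -3.5 — extraneous.

v = -2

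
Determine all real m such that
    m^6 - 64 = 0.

Let u = m^3. The equation becomes u^2 - 64 = 0.
Factor: (u + 8)(u - 8) = 0, so u = -8 or u = 8.
m^3 = -8 gives m = -2.
m^3 = 8 gives m = 2.

m = -2 or m = 2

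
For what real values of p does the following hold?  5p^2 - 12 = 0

Discriminant: (0)^2 - 4*5*(-12) = 240.
Quadratic formula: p = (0 +/- sqrt(240)) / 10.
So p = 2*sqrt(15)/5 ~= 1.5492 or p = -2*sqrt(15)/5 ~= -1.5492.

p = -1.5492 or p = 1.5492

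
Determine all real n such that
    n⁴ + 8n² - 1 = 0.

n = -0.3509 or n = 0.3509

Let u = n². The equation becomes u² + 8u - 1 = 0.
By the quadratic formula, u = -4 + √(17) or u = -√(17) - 4.
n² = -4 + √(17) gives n = ±√(-4 + √(17)) ≈ ±0.3509.
n² = -√(17) - 4 < 0 has no real solution.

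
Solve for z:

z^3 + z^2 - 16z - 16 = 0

z = -4 or z = -1 or z = 4

Possible rational roots are divisors of -16. Testing z = 4 gives 0, so (z - 4) is a factor.
Divide: z^3 + z^2 - 16z - 16 = (z - 4)(z^2 + 5z + 4).
Factor the quadratic: z = -1 or z = -4.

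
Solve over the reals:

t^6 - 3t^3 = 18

Let u = t^3. The equation becomes u^2 - 3u - 18 = 0.
Factor: (u - 6)(u + 3) = 0, so u = 6 or u = -3.
t^3 = 6 gives t = (6)^(1/3) ~= 1.8171.
t^3 = -3 gives t = -(3)^(1/3) ~= -1.4422.

t = -1.4422 or t = 1.8171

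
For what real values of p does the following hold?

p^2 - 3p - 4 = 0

p = -1 or p = 4

Factor: (p + 1)(p - 4) = 0.
So p = -1 or p = 4.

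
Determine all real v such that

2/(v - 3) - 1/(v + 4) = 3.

Multiply both sides by (v - 3)(v + 4):
2(v + 4) - (v - 3) = 3(v - 3)(v + 4).
Expand and collect terms: 3v² + 2v - 47 = 0.
By the quadratic formula, v = (-2 ± √568) / 6, so v ≈ 3.6388 or v ≈ -4.3055.
Neither value makes a denominator zero (v ≠ 3, v ≠ -4), so both are valid.

v = -4.3055 or v = 3.6388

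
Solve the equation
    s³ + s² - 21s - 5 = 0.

Possible rational roots are divisors of -5. Testing s = -5 gives 0, so (s + 5) is a factor.
Divide: s³ + s² - 21s - 5 = (s + 5)(s² - 4s - 1).
Apply the quadratic formula to s² - 4s - 1 = 0: s = (4 ± √20)/2, i.e. s ≈ 4.2361 or s ≈ -0.2361.

s = -5 or s = -0.2361 or s = 4.2361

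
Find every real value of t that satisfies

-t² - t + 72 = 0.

Factor: -1(t - 8)(t + 9) = 0.
So t = 8 or t = -9.

t = -9 or t = 8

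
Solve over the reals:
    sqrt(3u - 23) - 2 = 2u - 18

Isolate the radical: sqrt(3u - 23) = 2u - 16.
Square both sides: 3u - 23 = (2u - 16)^2.
Expand and rearrange: 4u^2 - 67u + 279 = 0.
Solving gives u = 9 or u = 7.75.
Check each candidate in the original equation:
  u = 9: sqrt(4) = 2, while 2u - 16 = 2 — valid.
  u = 7.75: sqrt(0.25) = 0.5, while 2u - 16 = -0.5 — extraneous.

u = 9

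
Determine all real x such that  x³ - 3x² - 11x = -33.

Rearrange: x³ - 3x² - 11x + 33 = 0.
Possible rational roots are divisors of 33. Testing x = 3 gives 0, so (x - 3) is a factor.
Divide: x³ - 3x² - 11x + 33 = (x - 3)(x² - 11).
Apply the quadratic formula to x² - 11 = 0: x = (0 ± √44)/2, i.e. x ≈ 3.3166 or x ≈ -3.3166.

x = -3.3166 or x = 3 or x = 3.3166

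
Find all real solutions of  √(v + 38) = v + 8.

v = -2

Square both sides: v + 38 = (v + 8)².
Expand and rearrange: v² + 15v + 26 = 0.
Solving gives v = -2 or v = -13.
Check each candidate in the original equation:
  v = -2: √(36) = 6, while v + 8 = 6 — valid.
  v = -13: √(25) = 5, while v + 8 = -5 — extraneous.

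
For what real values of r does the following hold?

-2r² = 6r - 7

Rearrange to standard form: -2r² - 6r + 7 = 0.
Discriminant: (-6)² − 4·(-2)·7 = 92.
Quadratic formula: r = (6 ± √92) / (-4).
So r = -√(23)/2 - 3/2 ≈ -3.8979 or r = -3/2 + √(23)/2 ≈ 0.8979.

r = -3.8979 or r = 0.8979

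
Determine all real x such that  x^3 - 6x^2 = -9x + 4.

x = 1 or x = 4

Rearrange: x^3 - 6x^2 + 9x - 4 = 0.
Possible rational roots are divisors of -4. Testing x = 4 gives 0, so (x - 4) is a factor.
Divide: x^3 - 6x^2 + 9x - 4 = (x - 4)(x^2 - 2x + 1).
The quadratic has the repeated root x = 1.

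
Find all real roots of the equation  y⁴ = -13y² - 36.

No real solutions.

Let u = y². The equation becomes u² + 13u + 36 = 0.
Factor: (u + 4)(u + 9) = 0, so u = -4 or u = -9.
y² = -4 < 0 has no real solution.
y² = -9 < 0 has no real solution.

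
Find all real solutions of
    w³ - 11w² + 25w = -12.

Rearrange: w³ - 11w² + 25w + 12 = 0.
Possible rational roots are divisors of 12. Testing w = 4 gives 0, so (w - 4) is a factor.
Divide: w³ - 11w² + 25w + 12 = (w - 4)(w² - 7w - 3).
Apply the quadratic formula to w² - 7w - 3 = 0: w = (7 ± √61)/2, i.e. w ≈ 7.4051 or w ≈ -0.4051.

w = -0.4051 or w = 4 or w = 7.4051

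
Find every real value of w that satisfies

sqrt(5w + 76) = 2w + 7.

Square both sides: 5w + 76 = (2w + 7)^2.
Expand and rearrange: 4w^2 + 23w - 27 = 0.
Solving gives w = 1 or w = -6.75.
Check each candidate in the original equation:
  w = 1: sqrt(81) = 9, while 2w + 7 = 9 — valid.
  w = -6.75: sqrt(42.25) = 6.5, while 2w + 7 = -6.5 — extraneous.

w = 1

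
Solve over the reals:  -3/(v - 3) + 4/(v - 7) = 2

v = 1.924 or v = 8.576

Multiply both sides by (v - 3)(v - 7):
-3(v - 7) + 4(v - 3) = 2(v - 3)(v - 7).
Expand and collect terms: 2v^2 - 21v + 33 = 0.
By the quadratic formula, v = (21 +/- sqrt(177)) / 4, so v ~= 8.576 or v ~= 1.924.
Neither value makes a denominator zero (v != 3, v != 7), so both are valid.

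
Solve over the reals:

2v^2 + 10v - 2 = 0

v = -5.1926 or v = 0.1926

Discriminant: (10)^2 - 4*2*(-2) = 116.
Quadratic formula: v = (-10 +/- sqrt(116)) / 4.
So v = -5/2 + sqrt(29)/2 ~= 0.1926 or v = -sqrt(29)/2 - 5/2 ~= -5.1926.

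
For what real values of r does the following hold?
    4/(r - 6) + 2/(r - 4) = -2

Multiply both sides by (r - 6)(r - 4):
4(r - 4) + 2(r - 6) = -2(r - 6)(r - 4).
Expand and collect terms: -2r² + 14r - 20 = 0.
Factor or apply the quadratic formula: r = 2 or r = 5.
Neither value makes a denominator zero (r ≠ 6, r ≠ 4), so both are valid.

r = 2 or r = 5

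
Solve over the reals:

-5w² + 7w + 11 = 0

Discriminant: (7)² − 4·(-5)·11 = 269.
Quadratic formula: w = (-7 ± √269) / (-10).
So w = 7/10 - √(269)/10 ≈ -0.9401 or w = 7/10 + √(269)/10 ≈ 2.3401.

w = -0.9401 or w = 2.3401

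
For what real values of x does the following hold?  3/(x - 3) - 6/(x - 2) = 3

x = 0.5858 or x = 3.4142

Multiply both sides by (x - 3)(x - 2):
3(x - 2) - 6(x - 3) = 3(x - 3)(x - 2).
Expand and collect terms: 3x² - 12x + 6 = 0.
By the quadratic formula, x = (12 ± √72) / 6, so x ≈ 3.4142 or x ≈ 0.5858.
Neither value makes a denominator zero (x ≠ 3, x ≠ 2), so both are valid.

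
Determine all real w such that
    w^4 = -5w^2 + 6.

Let u = w^2. The equation becomes u^2 + 5u - 6 = 0.
Factor: (u - 1)(u + 6) = 0, so u = 1 or u = -6.
w^2 = 1 gives w = +/-1.
w^2 = -6 < 0 has no real solution.

w = -1 or w = 1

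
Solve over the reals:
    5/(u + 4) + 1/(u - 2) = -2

u = -6.6533 or u = 1.6533

Multiply both sides by (u + 4)(u - 2):
5(u - 2) + (u + 4) = -2(u + 4)(u - 2).
Expand and collect terms: -2u² - 10u + 22 = 0.
By the quadratic formula, u = (10 ± √276) / -4, so u ≈ -6.6533 or u ≈ 1.6533.
Neither value makes a denominator zero (u ≠ -4, u ≠ 2), so both are valid.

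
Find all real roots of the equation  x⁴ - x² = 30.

x = -2.4495 or x = 2.4495

Let u = x². The equation becomes u² - u - 30 = 0.
Factor: (u + 5)(u - 6) = 0, so u = -5 or u = 6.
x² = -5 < 0 has no real solution.
x² = 6 gives x = ±√(6) ≈ ±2.4495.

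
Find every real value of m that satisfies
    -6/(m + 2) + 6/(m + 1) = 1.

Multiply both sides by (m + 2)(m + 1):
-6(m + 1) + 6(m + 2) = (m + 2)(m + 1).
Expand and collect terms: m² + 3m - 4 = 0.
Factor or apply the quadratic formula: m = 1 or m = -4.
Neither value makes a denominator zero (m ≠ -2, m ≠ -1), so both are valid.

m = -4 or m = 1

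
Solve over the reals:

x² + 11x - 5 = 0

x = -11.4372 or x = 0.4372

Discriminant: (11)² − 4·1·(-5) = 141.
Quadratic formula: x = (-11 ± √141) / 2.
So x = -11/2 + √(141)/2 ≈ 0.4372 or x = -√(141)/2 - 11/2 ≈ -11.4372.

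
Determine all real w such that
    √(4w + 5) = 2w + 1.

w = 1

Square both sides: 4w + 5 = (2w + 1)².
Expand and rearrange: 4w² - 4 = 0.
Solving gives w = 1 or w = -1.
Check each candidate in the original equation:
  w = 1: √(9) = 3, while 2w + 1 = 3 — valid.
  w = -1: √(1) = 1, while 2w + 1 = -1 — extraneous.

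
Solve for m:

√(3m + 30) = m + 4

m = 2

Square both sides: 3m + 30 = (m + 4)².
Expand and rearrange: m² + 5m - 14 = 0.
Solving gives m = 2 or m = -7.
Check each candidate in the original equation:
  m = 2: √(36) = 6, while m + 4 = 6 — valid.
  m = -7: √(9) = 3, while m + 4 = -3 — extraneous.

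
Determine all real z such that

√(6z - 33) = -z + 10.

Square both sides: 6z - 33 = (-z + 10)².
Expand and rearrange: z² - 26z + 133 = 0.
Solving gives z = 19 or z = 7.
Check each candidate in the original equation:
  z = 19: √(81) = 9, while -z + 10 = -9 — extraneous.
  z = 7: √(9) = 3, while -z + 10 = 3 — valid.

z = 7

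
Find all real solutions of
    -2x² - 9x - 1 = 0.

Discriminant: (-9)² − 4·(-2)·(-1) = 73.
Quadratic formula: x = (9 ± √73) / (-4).
So x = -9/4 - √(73)/4 ≈ -4.386 or x = -9/4 + √(73)/4 ≈ -0.114.

x = -4.386 or x = -0.114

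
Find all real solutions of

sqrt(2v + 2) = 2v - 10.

v = 7

Square both sides: 2v + 2 = (2v - 10)^2.
Expand and rearrange: 4v^2 - 42v + 98 = 0.
Solving gives v = 7 or v = 3.5.
Check each candidate in the original equation:
  v = 7: sqrt(16) = 4, while 2v - 10 = 4 — valid.
  v = 3.5: sqrt(9) = 3, while 2v - 10 = -3 — extraneous.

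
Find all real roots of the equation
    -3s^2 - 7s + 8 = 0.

Discriminant: (-7)^2 - 4*(-3)*8 = 145.
Quadratic formula: s = (7 +/- sqrt(145)) / (-6).
So s = -sqrt(145)/6 - 7/6 ~= -3.1736 or s = -7/6 + sqrt(145)/6 ~= 0.8403.

s = -3.1736 or s = 0.8403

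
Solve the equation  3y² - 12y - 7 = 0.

y = -0.5166 or y = 4.5166

Discriminant: (-12)² − 4·3·(-7) = 228.
Quadratic formula: y = (12 ± √228) / 6.
So y = 2 + √(57)/3 ≈ 4.5166 or y = 2 - √(57)/3 ≈ -0.5166.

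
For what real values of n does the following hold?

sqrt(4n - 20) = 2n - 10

n = 5 or n = 6

Square both sides: 4n - 20 = (2n - 10)^2.
Expand and rearrange: 4n^2 - 44n + 120 = 0.
Solving gives n = 6 or n = 5.
Check each candidate in the original equation:
  n = 6: sqrt(4) = 2, while 2n - 10 = 2 — valid.
  n = 5: sqrt(0) = 0, while 2n - 10 = 0 — valid.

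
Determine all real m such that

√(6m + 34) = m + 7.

m = -5 or m = -3

Square both sides: 6m + 34 = (m + 7)².
Expand and rearrange: m² + 8m + 15 = 0.
Solving gives m = -3 or m = -5.
Check each candidate in the original equation:
  m = -3: √(16) = 4, while m + 7 = 4 — valid.
  m = -5: √(4) = 2, while m + 7 = 2 — valid.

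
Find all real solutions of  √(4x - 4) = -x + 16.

x = 10

Square both sides: 4x - 4 = (-x + 16)².
Expand and rearrange: x² - 36x + 260 = 0.
Solving gives x = 26 or x = 10.
Check each candidate in the original equation:
  x = 26: √(100) = 10, while -x + 16 = -10 — extraneous.
  x = 10: √(36) = 6, while -x + 16 = 6 — valid.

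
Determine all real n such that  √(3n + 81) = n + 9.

n = 0

Square both sides: 3n + 81 = (n + 9)².
Expand and rearrange: n² + 15n = 0.
Solving gives n = 0 or n = -15.
Check each candidate in the original equation:
  n = 0: √(81) = 9, while n + 9 = 9 — valid.
  n = -15: √(36) = 6, while n + 9 = -6 — extraneous.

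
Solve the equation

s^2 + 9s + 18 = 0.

s = -6 or s = -3

Factor: (s + 3)(s + 6) = 0.
So s = -3 or s = -6.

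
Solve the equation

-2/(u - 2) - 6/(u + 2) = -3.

Multiply both sides by (u - 2)(u + 2):
-2(u + 2) - 6(u - 2) = -3(u - 2)(u + 2).
Expand and collect terms: -3u^2 + 8u + 4 = 0.
By the quadratic formula, u = (-8 +/- sqrt(112)) / -6, so u ~= -0.4305 or u ~= 3.0972.
Neither value makes a denominator zero (u != 2, u != -2), so both are valid.

u = -0.4305 or u = 3.0972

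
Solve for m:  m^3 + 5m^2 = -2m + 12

Rearrange: m^3 + 5m^2 + 2m - 12 = 0.
Possible rational roots are divisors of -12. Testing m = -3 gives 0, so (m + 3) is a factor.
Divide: m^3 + 5m^2 + 2m - 12 = (m + 3)(m^2 + 2m - 4).
Apply the quadratic formula to m^2 + 2m - 4 = 0: m = (-2 +/- sqrt(20))/2, i.e. m ~= 1.2361 or m ~= -3.2361.

m = -3.2361 or m = -3 or m = 1.2361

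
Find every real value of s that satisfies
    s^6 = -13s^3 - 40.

s = -2 or s = -1.71

Let u = s^3. The equation becomes u^2 + 13u + 40 = 0.
Factor: (u + 5)(u + 8) = 0, so u = -5 or u = -8.
s^3 = -5 gives s = -(5)^(1/3) ~= -1.71.
s^3 = -8 gives s = -2.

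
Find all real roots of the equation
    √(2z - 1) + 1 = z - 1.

Isolate the radical: √(2z - 1) = z - 2.
Square both sides: 2z - 1 = (z - 2)².
Expand and rearrange: z² - 6z + 5 = 0.
Solving gives z = 5 or z = 1.
Check each candidate in the original equation:
  z = 5: √(9) = 3, while z - 2 = 3 — valid.
  z = 1: √(1) = 1, while z - 2 = -1 — extraneous.

z = 5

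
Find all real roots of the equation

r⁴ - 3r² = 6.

r = -2.091 or r = 2.091

Let u = r². The equation becomes u² - 3u - 6 = 0.
By the quadratic formula, u = 3/2 + √(33)/2 or u = 3/2 - √(33)/2.
r² = 3/2 + √(33)/2 gives r = ±√(3/2 + √(33)/2) ≈ ±2.091.
r² = 3/2 - √(33)/2 < 0 has no real solution.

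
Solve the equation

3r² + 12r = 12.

Rearrange to standard form: 3r² + 12r - 12 = 0.
Discriminant: (12)² − 4·3·(-12) = 288.
Quadratic formula: r = (-12 ± √288) / 6.
So r = -2 + 2·√(2) ≈ 0.8284 or r = -2·√(2) - 2 ≈ -4.8284.

r = -4.8284 or r = 0.8284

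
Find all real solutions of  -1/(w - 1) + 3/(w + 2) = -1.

Multiply both sides by (w - 1)(w + 2):
-(w + 2) + 3(w - 1) = -(w - 1)(w + 2).
Expand and collect terms: -w² - 3w + 7 = 0.
By the quadratic formula, w = (3 ± √37) / -2, so w ≈ -4.5414 or w ≈ 1.5414.
Neither value makes a denominator zero (w ≠ 1, w ≠ -2), so both are valid.

w = -4.5414 or w = 1.5414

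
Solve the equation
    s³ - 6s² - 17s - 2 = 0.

s = -2 or s = -0.1231 or s = 8.1231

Possible rational roots are divisors of -2. Testing s = -2 gives 0, so (s + 2) is a factor.
Divide: s³ - 6s² - 17s - 2 = (s + 2)(s² - 8s - 1).
Apply the quadratic formula to s² - 8s - 1 = 0: s = (8 ± √68)/2, i.e. s ≈ 8.1231 or s ≈ -0.1231.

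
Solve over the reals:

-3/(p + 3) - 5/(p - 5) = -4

Multiply both sides by (p + 3)(p - 5):
-3(p - 5) - 5(p + 3) = -4(p + 3)(p - 5).
Expand and collect terms: -4p^2 + 16p + 60 = 0.
By the quadratic formula, p = (-16 +/- sqrt(1216)) / -8, so p ~= -2.3589 or p ~= 6.3589.
Neither value makes a denominator zero (p != -3, p != 5), so both are valid.

p = -2.3589 or p = 6.3589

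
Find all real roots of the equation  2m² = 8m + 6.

Rearrange to standard form: 2m² - 8m - 6 = 0.
Discriminant: (-8)² − 4·2·(-6) = 112.
Quadratic formula: m = (8 ± √112) / 4.
So m = 2 + √(7) ≈ 4.6458 or m = 2 - √(7) ≈ -0.6458.

m = -0.6458 or m = 4.6458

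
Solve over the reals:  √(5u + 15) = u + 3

u = -3 or u = 2

Square both sides: 5u + 15 = (u + 3)².
Expand and rearrange: u² + u - 6 = 0.
Solving gives u = 2 or u = -3.
Check each candidate in the original equation:
  u = 2: √(25) = 5, while u + 3 = 5 — valid.
  u = -3: √(0) = 0, while u + 3 = 0 — valid.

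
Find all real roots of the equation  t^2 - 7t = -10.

Bring every term to one side: t^2 - 7t + 10 = 0.
Factor: (t - 5)(t - 2) = 0.
So t = 5 or t = 2.

t = 2 or t = 5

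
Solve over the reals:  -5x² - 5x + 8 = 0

x = -1.8601 or x = 0.8601

Discriminant: (-5)² − 4·(-5)·8 = 185.
Quadratic formula: x = (5 ± √185) / (-10).
So x = -√(185)/10 - 1/2 ≈ -1.8601 or x = -1/2 + √(185)/10 ≈ 0.8601.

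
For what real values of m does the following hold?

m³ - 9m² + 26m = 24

Rearrange: m³ - 9m² + 26m - 24 = 0.
Possible rational roots are divisors of -24. Testing m = 4 gives 0, so (m - 4) is a factor.
Divide: m³ - 9m² + 26m - 24 = (m - 4)(m² - 5m + 6).
Factor the quadratic: m = 3 or m = 2.

m = 2 or m = 3 or m = 4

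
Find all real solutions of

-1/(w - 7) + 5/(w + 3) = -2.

w = -5.4031 or w = 7.4031

Multiply both sides by (w - 7)(w + 3):
-(w + 3) + 5(w - 7) = -2(w - 7)(w + 3).
Expand and collect terms: -2w² + 4w + 80 = 0.
By the quadratic formula, w = (-4 ± √656) / -4, so w ≈ -5.4031 or w ≈ 7.4031.
Neither value makes a denominator zero (w ≠ 7, w ≠ -3), so both are valid.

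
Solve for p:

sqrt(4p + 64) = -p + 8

Square both sides: 4p + 64 = (-p + 8)^2.
Expand and rearrange: p^2 - 20p = 0.
Solving gives p = 20 or p = 0.
Check each candidate in the original equation:
  p = 20: sqrt(144) = 12, while -p + 8 = -12 — extraneous.
  p = 0: sqrt(64) = 8, while -p + 8 = 8 — valid.

p = 0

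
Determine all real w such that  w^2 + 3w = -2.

Bring every term to one side: w^2 + 3w + 2 = 0.
Factor: (w + 2)(w + 1) = 0.
So w = -2 or w = -1.

w = -2 or w = -1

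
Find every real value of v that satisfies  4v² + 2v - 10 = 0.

v = -1.8508 or v = 1.3508

Discriminant: (2)² − 4·4·(-10) = 164.
Quadratic formula: v = (-2 ± √164) / 8.
So v = -1/4 + √(41)/4 ≈ 1.3508 or v = -√(41)/4 - 1/4 ≈ -1.8508.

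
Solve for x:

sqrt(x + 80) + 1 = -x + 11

Isolate the radical: sqrt(x + 80) = -x + 10.
Square both sides: x + 80 = (-x + 10)^2.
Expand and rearrange: x^2 - 21x + 20 = 0.
Solving gives x = 20 or x = 1.
Check each candidate in the original equation:
  x = 20: sqrt(100) = 10, while -x + 10 = -10 — extraneous.
  x = 1: sqrt(81) = 9, while -x + 10 = 9 — valid.

x = 1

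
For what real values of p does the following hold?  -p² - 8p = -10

p = -9.099 or p = 1.099

Rearrange to standard form: -p² - 8p + 10 = 0.
Discriminant: (-8)² − 4·(-1)·10 = 104.
Quadratic formula: p = (8 ± √104) / (-2).
So p = -√(26) - 4 ≈ -9.099 or p = -4 + √(26) ≈ 1.099.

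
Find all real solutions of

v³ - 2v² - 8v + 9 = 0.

Possible rational roots are divisors of 9. Testing v = 1 gives 0, so (v - 1) is a factor.
Divide: v³ - 2v² - 8v + 9 = (v - 1)(v² - v - 9).
Apply the quadratic formula to v² - v - 9 = 0: v = (1 ± √37)/2, i.e. v ≈ 3.5414 or v ≈ -2.5414.

v = -2.5414 or v = 1 or v = 3.5414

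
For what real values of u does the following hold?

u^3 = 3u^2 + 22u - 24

u = -4 or u = 1 or u = 6

Rearrange: u^3 - 3u^2 - 22u + 24 = 0.
Possible rational roots are divisors of 24. Testing u = -4 gives 0, so (u + 4) is a factor.
Divide: u^3 - 3u^2 - 22u + 24 = (u + 4)(u^2 - 7u + 6).
Factor the quadratic: u = 6 or u = 1.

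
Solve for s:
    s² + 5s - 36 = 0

s = -9 or s = 4

Factor: (s - 4)(s + 9) = 0.
So s = 4 or s = -9.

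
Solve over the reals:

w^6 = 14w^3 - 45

w = 1.71 or w = 2.0801

Let u = w^3. The equation becomes u^2 - 14u + 45 = 0.
Factor: (u - 5)(u - 9) = 0, so u = 5 or u = 9.
w^3 = 5 gives w = (5)^(1/3) ~= 1.71.
w^3 = 9 gives w = (9)^(1/3) ~= 2.0801.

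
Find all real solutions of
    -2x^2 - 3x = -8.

Rearrange to standard form: -2x^2 - 3x + 8 = 0.
Discriminant: (-3)^2 - 4*(-2)*8 = 73.
Quadratic formula: x = (3 +/- sqrt(73)) / (-4).
So x = -sqrt(73)/4 - 3/4 ~= -2.886 or x = -3/4 + sqrt(73)/4 ~= 1.386.

x = -2.886 or x = 1.386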